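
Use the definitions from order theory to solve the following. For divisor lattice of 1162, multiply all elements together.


Divisors of 1162: [1, 2, 7, 14, 83, 166, 581, 1162]
Product = n^(d(n)/2) = 1162^(8/2)
Product = 1823158859536


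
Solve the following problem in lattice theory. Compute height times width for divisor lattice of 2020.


Height = length of longest chain minus 1; width = size of largest antichain.
A maximum chain: 1 | 101 | 505 | 1010 | 2020  (height 4).
A maximum antichain: {4, 10, 202, 505}  (width 4).
Product = 4 * 4 = 16


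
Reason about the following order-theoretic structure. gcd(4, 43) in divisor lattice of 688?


Meet=gcd.
gcd(4,43)=1


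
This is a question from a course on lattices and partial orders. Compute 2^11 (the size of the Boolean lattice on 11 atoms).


Power set = 2^n.
2^11 = 2048


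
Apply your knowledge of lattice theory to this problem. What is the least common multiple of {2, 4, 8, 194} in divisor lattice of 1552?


In a divisor lattice, join = lcm (least common multiple).
Compute lcm iteratively: start with first element, then lcm(current, next).
Elements: [2, 4, 8, 194]
lcm(2,4) = 4
lcm(4,8) = 8
lcm(8,194) = 776
Final lcm = 776


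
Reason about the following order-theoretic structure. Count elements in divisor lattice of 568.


Divisors of 568: [1, 2, 4, 8, 71, 142, 284, 568]
Count: 8


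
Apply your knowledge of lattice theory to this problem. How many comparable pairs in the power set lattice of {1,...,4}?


A comparable pair {a,b} has a < b or b < a in the order.
Count unordered pairs where one element is strictly below the other.
Examples: {{},{1}}, {{},{2}}, {{},{3}}, {{},{4}}, ...
Total comparable pairs: 65


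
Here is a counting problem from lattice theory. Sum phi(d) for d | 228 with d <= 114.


Divisors of 228 up to 114: [1, 2, 3, 4, 6, 12, 19, 38, 57, 76, 114]
phi values: [1, 1, 2, 2, 2, 4, 18, 18, 36, 36, 36]
Sum = 156


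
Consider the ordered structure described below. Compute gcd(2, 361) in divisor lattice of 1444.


In a divisor lattice, meet = gcd (greatest common divisor).
By Euclidean algorithm or factoring: gcd(2,361) = 1


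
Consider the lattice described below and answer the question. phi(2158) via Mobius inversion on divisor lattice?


phi(n) = n * prod_{p|n} (1 - 1/p).
Prime divisors of 2158: [2, 13, 83]
phi(2158) = 2158 * (1 - 1/2) * (1 - 1/13) * (1 - 1/83)
phi(2158) = 984


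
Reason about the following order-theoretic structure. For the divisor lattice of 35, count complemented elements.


An element a is complemented if some b has a meet b = bottom, a join b = top.
a is complemented iff gcd(a, n/a)=1, i.e. a is a unitary divisor of 35.
Complemented elements: 1, 5, 7, 35
Count: 4


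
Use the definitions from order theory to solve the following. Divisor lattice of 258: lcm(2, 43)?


Join=lcm.
gcd(2,43)=1
lcm=86


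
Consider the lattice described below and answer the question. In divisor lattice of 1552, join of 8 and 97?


In a divisor lattice, join = lcm (least common multiple).
gcd(8,97) = 1
lcm(8,97) = 8*97/gcd = 776/1 = 776


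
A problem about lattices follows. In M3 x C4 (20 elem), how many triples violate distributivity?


Distributive law: a ^ (b v c) = (a ^ b) v (a ^ c).
Check all 20^3 = 8000 ordered triples (a,b,c).
  e.g. a=(a1,0), b=(a2,0), c=(a3,0): lhs=(a1,0) != rhs=(0,0)
  e.g. a=(a1,0), b=(a2,0), c=(a3,1): lhs=(a1,0) != rhs=(0,0)
Total violating triples: 384


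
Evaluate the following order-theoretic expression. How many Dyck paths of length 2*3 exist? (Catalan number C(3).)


C(n) = C(2n, n) / (n+1).
C(6, 3) = 20
C(3) = 20 / 4 = 5


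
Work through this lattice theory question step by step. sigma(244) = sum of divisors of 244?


sigma(n) = sum of divisors.
Divisors of 244: [1, 2, 4, 61, 122, 244]
Sum = 434


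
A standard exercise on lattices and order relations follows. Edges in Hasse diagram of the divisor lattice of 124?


A cover relation a -< b holds when a < b with no c strictly between.
Cover relations:
  1 -< 2
  1 -< 31
  2 -< 4
  2 -< 62
  4 -< 124
  31 -< 62
  62 -< 124
Total: 7


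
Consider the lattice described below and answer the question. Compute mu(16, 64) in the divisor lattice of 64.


In a divisor lattice, mu(a,b) = mu(b/a) where mu is the classical Mobius function.
b/a = 64/16 = 4
Prime factorization of 4: primes [2]
4 is not squarefree, so mu(4) = 0


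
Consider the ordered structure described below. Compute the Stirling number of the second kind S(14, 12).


S(n,k) = k*S(n-1,k) + S(n-1,k-1).
S(13,12) = 78, S(13,11) = 2431
S(14,12) = 12*78 + 2431 = 936 + 2431
S(14,12) = 3367


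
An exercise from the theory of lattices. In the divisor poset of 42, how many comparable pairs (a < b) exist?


A comparable pair {a,b} has a < b or b < a in the order.
Count unordered pairs where one element is strictly below the other.
Examples: {1,2}, {1,3}, {1,6}, {1,7}, ...
Total comparable pairs: 19


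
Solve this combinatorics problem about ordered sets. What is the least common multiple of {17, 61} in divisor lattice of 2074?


In a divisor lattice, join = lcm (least common multiple).
Compute lcm iteratively: start with first element, then lcm(current, next).
Elements: [17, 61]
lcm(17,61) = 1037
Final lcm = 1037


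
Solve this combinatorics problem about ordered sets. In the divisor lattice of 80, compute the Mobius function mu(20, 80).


In a divisor lattice, mu(a,b) = mu(b/a) where mu is the classical Mobius function.
b/a = 80/20 = 4
Prime factorization of 4: primes [2]
4 is not squarefree, so mu(4) = 0


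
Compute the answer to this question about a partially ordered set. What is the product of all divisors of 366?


Divisors of 366: [1, 2, 3, 6, 61, 122, 183, 366]
Product = n^(d(n)/2) = 366^(8/2)
Product = 17944209936


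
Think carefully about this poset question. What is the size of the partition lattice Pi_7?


B(n) = number of set partitions of an n-element set.
B(n) satisfies the recurrence: B(n+1) = sum_k C(n,k)*B(k).
B(7) = 877


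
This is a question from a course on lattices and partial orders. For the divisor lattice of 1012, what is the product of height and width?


Height = length of longest chain minus 1; width = size of largest antichain.
A maximum chain: 1 | 23 | 253 | 506 | 1012  (height 4).
A maximum antichain: {4, 22, 46, 253}  (width 4).
Product = 4 * 4 = 16


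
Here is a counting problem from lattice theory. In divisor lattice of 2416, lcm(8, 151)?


Join=lcm.
gcd(8,151)=1
lcm=1208


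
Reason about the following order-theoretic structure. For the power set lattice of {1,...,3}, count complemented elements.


An element a is complemented if some b has a meet b = bottom, a join b = top.
every subset A has complement S\A, so all elements are complemented.
Complemented elements: {}, {1}, {2}, {3}, {1,2}, {1,3}, ... (2 more)
Count: 8


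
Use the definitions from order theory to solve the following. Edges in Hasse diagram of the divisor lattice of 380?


A cover relation a -< b holds when a < b with no c strictly between.
Cover relations:
  1 -< 2
  1 -< 5
  1 -< 19
  2 -< 4
  2 -< 10
  2 -< 38
  4 -< 20
  4 -< 76
  ...12 more
Total: 20


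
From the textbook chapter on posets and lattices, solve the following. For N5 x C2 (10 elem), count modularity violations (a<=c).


Modular law: if a <= c then a v (b ^ c) = (a v b) ^ c.
Check all triples (a,b,c) with a <= c among 10 elements.
  e.g. a=(a,0), b=(c,0), c=(b,0): lhs=(a,0) != rhs=(b,0)
  e.g. a=(a,0), b=(c,1), c=(b,0): lhs=(a,0) != rhs=(b,0)
Total violating triples: 6


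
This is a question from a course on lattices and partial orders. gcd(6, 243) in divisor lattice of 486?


Meet=gcd.
gcd(6,243)=3


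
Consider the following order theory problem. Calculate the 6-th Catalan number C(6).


C(n) = C(2n, n) / (n+1).
C(12, 6) = 924
C(6) = 924 / 7 = 132


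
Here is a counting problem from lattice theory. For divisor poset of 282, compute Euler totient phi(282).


phi(n) = n * prod_{p|n} (1 - 1/p).
Prime divisors of 282: [2, 3, 47]
phi(282) = 282 * (1 - 1/2) * (1 - 1/3) * (1 - 1/47)
phi(282) = 92


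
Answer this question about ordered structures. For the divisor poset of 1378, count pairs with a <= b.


The order relation is {(a,b) : a <= b}, reflexive so it includes (a,a).
Examples: (1,1), (1,106), (1,13), (1,1378), (1,2), ...
Total ordered pairs: 27


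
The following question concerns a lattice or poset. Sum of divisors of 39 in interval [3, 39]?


Interval [3,39] in divisors of 39: [3, 39]
Sum = 42


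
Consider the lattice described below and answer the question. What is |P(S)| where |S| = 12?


Power set = 2^n.
2^12 = 4096


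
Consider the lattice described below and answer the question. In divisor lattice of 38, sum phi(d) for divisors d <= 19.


Divisors of 38 up to 19: [1, 2, 19]
phi values: [1, 1, 18]
Sum = 20


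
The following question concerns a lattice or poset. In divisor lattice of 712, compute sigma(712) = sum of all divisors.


sigma(n) = sum of divisors.
Divisors of 712: [1, 2, 4, 8, 89, 178, 356, 712]
Sum = 1350


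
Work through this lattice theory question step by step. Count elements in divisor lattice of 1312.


Divisors of 1312: [1, 2, 4, 8, 16, 32, 41, 82, 164, 328, 656, 1312]
Count: 12


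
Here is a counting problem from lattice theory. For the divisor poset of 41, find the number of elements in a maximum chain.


A chain is a totally ordered subset; we count the number of elements in a maximum chain.
Compute, for each element x, the size of the longest chain ending at x:
  1: 1
  41: 2
A maximum chain: 1 < 41
Number of elements in the longest chain: 2


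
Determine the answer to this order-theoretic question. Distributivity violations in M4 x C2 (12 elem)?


Distributive law: a ^ (b v c) = (a ^ b) v (a ^ c).
Check all 12^3 = 1728 ordered triples (a,b,c).
  e.g. a=(a1,0), b=(a2,0), c=(a3,0): lhs=(a1,0) != rhs=(0,0)
  e.g. a=(a1,0), b=(a2,0), c=(a3,1): lhs=(a1,0) != rhs=(0,0)
Total violating triples: 192


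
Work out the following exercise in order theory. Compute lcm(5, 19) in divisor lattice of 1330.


In a divisor lattice, join = lcm (least common multiple).
gcd(5,19) = 1
lcm(5,19) = 5*19/gcd = 95/1 = 95


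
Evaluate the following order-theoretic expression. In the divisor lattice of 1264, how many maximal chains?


A maximal chain goes from the minimum element to a maximal element via cover relations.
Counting all min-to-max paths in the cover graph.
Total maximal chains: 5


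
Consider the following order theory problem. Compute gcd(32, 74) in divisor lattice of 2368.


In a divisor lattice, meet = gcd (greatest common divisor).
By Euclidean algorithm or factoring: gcd(32,74) = 2


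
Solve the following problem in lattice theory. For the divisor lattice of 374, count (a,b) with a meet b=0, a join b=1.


Complement pair (a,b): a meet b = bottom, a join b = top.
Here: gcd(a,b)=1 and lcm(a,b)=374, i.e. a*b=374 with a,b coprime.
Pairs found: (1,374), (2,187), (11,34), (17,22), ... (4 more)
Total ordered pairs: 8


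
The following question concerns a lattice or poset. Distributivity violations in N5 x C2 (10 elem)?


Distributive law: a ^ (b v c) = (a ^ b) v (a ^ c).
Check all 10^3 = 1000 ordered triples (a,b,c).
  e.g. a=(b,0), b=(a,0), c=(c,0): lhs=(b,0) != rhs=(a,0)
  e.g. a=(b,0), b=(a,0), c=(c,1): lhs=(b,0) != rhs=(a,0)
Total violating triples: 16


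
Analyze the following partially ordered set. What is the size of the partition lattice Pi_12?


B(n) = number of set partitions of an n-element set.
B(n) satisfies the recurrence: B(n+1) = sum_k C(n,k)*B(k).
B(12) = 4213597


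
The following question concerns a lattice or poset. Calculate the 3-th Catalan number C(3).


C(n) = C(2n, n) / (n+1).
C(6, 3) = 20
C(3) = 20 / 4 = 5


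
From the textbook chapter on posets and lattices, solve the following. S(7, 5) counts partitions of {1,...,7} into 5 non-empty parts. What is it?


S(n,k) = k*S(n-1,k) + S(n-1,k-1).
S(6,5) = 15, S(6,4) = 65
S(7,5) = 5*15 + 65 = 75 + 65
S(7,5) = 140


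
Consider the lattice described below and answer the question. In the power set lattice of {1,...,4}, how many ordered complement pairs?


Complement pair (a,b): a meet b = bottom, a join b = top.
Here: A intersect B = {} and A union B = {1,...,4}.
Pairs found: ({},{1,2,3,4}), ({1},{2,3,4}), ({2},{1,3,4}), ({3},{1,2,4}), ... (12 more)
Total ordered pairs: 16


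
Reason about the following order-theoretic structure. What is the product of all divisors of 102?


Divisors of 102: [1, 2, 3, 6, 17, 34, 51, 102]
Product = n^(d(n)/2) = 102^(8/2)
Product = 108243216


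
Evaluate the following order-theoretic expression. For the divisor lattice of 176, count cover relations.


A cover relation a -< b holds when a < b with no c strictly between.
Cover relations:
  1 -< 2
  1 -< 11
  2 -< 4
  2 -< 22
  4 -< 8
  4 -< 44
  8 -< 16
  8 -< 88
  ...5 more
Total: 13


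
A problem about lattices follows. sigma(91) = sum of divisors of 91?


sigma(n) = sum of divisors.
Divisors of 91: [1, 7, 13, 91]
Sum = 112


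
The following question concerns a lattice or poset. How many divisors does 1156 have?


Divisors of 1156: [1, 2, 4, 17, 34, 68, 289, 578, 1156]
Count: 9


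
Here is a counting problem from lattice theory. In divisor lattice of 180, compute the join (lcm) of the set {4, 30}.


In a divisor lattice, join = lcm (least common multiple).
Compute lcm iteratively: start with first element, then lcm(current, next).
Elements: [4, 30]
lcm(4,30) = 60
Final lcm = 60


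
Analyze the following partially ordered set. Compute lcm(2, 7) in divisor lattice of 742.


In a divisor lattice, join = lcm (least common multiple).
gcd(2,7) = 1
lcm(2,7) = 2*7/gcd = 14/1 = 14


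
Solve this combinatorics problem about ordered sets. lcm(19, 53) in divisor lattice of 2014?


Join=lcm.
gcd(19,53)=1
lcm=1007


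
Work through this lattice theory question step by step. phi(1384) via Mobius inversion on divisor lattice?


phi(n) = n * prod_{p|n} (1 - 1/p).
Prime divisors of 1384: [2, 173]
phi(1384) = 1384 * (1 - 1/2) * (1 - 1/173)
phi(1384) = 688


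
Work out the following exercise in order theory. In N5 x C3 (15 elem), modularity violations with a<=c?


Modular law: if a <= c then a v (b ^ c) = (a v b) ^ c.
Check all triples (a,b,c) with a <= c among 15 elements.
  e.g. a=(a,0), b=(c,0), c=(b,0): lhs=(a,0) != rhs=(b,0)
  e.g. a=(a,0), b=(c,1), c=(b,0): lhs=(a,0) != rhs=(b,0)
Total violating triples: 18


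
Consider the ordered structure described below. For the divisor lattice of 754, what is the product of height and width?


Height = length of longest chain minus 1; width = size of largest antichain.
A maximum chain: 1 | 29 | 377 | 754  (height 3).
A maximum antichain: {2, 13, 29}  (width 3).
Product = 3 * 3 = 9


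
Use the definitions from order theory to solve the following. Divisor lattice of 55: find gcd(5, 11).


In a divisor lattice, meet = gcd (greatest common divisor).
By Euclidean algorithm or factoring: gcd(5,11) = 1


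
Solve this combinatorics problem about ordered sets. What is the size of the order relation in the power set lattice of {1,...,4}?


The order relation is {(a,b) : a <= b}, reflexive so it includes (a,a).
Examples: ({},{}), ({},{1,2}), ({},{1,2,3}), ({},{1,2,3,4}), ({},{1,2,4}), ...
Total ordered pairs: 81


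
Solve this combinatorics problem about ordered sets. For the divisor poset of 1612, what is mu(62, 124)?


In a divisor lattice, mu(a,b) = mu(b/a) where mu is the classical Mobius function.
b/a = 124/62 = 2
Prime factorization of 2: primes [2]
2 is squarefree with 1 prime factor(s), so mu(2) = (-1)^1 = -1


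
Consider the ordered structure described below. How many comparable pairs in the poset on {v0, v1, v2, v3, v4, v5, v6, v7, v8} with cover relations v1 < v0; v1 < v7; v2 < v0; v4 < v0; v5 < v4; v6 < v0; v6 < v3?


A comparable pair {a,b} has a < b or b < a in the order.
Count unordered pairs where one element is strictly below the other.
Examples: {v0,v1}, {v0,v2}, {v0,v4}, {v0,v5}, ...
Total comparable pairs: 8


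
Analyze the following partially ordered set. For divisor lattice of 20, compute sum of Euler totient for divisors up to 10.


Divisors of 20 up to 10: [1, 2, 4, 5, 10]
phi values: [1, 1, 2, 4, 4]
Sum = 12


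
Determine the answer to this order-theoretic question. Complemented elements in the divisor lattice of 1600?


An element a is complemented if some b has a meet b = bottom, a join b = top.
a is complemented iff gcd(a, n/a)=1, i.e. a is a unitary divisor of 1600.
Complemented elements: 1, 25, 64, 1600
Count: 4


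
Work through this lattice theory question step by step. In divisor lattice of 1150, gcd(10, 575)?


Meet=gcd.
gcd(10,575)=5


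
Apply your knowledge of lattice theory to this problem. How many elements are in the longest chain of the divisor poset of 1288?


A chain is a totally ordered subset; we count the number of elements in a maximum chain.
Compute, for each element x, the size of the longest chain ending at x:
  1: 1
  2: 2
  7: 2
  23: 2
  4: 3
  8: 4
  ...
A maximum chain: 1 < 2 < 4 < 8 < 56 < 1288
Number of elements in the longest chain: 6


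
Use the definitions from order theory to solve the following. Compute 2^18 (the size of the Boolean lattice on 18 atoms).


Power set = 2^n.
2^18 = 262144


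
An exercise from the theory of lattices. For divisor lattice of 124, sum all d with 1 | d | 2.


Interval [1,2] in divisors of 124: [1, 2]
Sum = 3


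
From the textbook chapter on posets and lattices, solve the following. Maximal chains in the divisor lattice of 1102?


A maximal chain goes from the minimum element to a maximal element via cover relations.
Counting all min-to-max paths in the cover graph.
Total maximal chains: 6


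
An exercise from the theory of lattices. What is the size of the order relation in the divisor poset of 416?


The order relation is {(a,b) : a <= b}, reflexive so it includes (a,a).
Examples: (1,1), (1,104), (1,13), (1,16), (1,2), ...
Total ordered pairs: 63


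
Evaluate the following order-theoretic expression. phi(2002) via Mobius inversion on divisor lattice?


phi(n) = n * prod_{p|n} (1 - 1/p).
Prime divisors of 2002: [2, 7, 11, 13]
phi(2002) = 2002 * (1 - 1/2) * (1 - 1/7) * (1 - 1/11) * (1 - 1/13)
phi(2002) = 720


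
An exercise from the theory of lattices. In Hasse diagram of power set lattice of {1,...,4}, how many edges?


A cover relation a -< b holds when a < b with no c strictly between.
Cover relations:
  {} -< {1}
  {} -< {2}
  {} -< {3}
  {} -< {4}
  {1} -< {1,2}
  {1} -< {1,3}
  {1} -< {1,4}
  {2} -< {1,2}
  ...24 more
Total: 32


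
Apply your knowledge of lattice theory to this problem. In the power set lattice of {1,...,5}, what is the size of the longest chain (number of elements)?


A chain is a totally ordered subset; we count the number of elements in a maximum chain.
Compute, for each element x, the size of the longest chain ending at x:
  {}: 1
  {1}: 2
  {2}: 2
  {3}: 2
  {4}: 2
  {5}: 2
  ...
A maximum chain: {} < {1} < {1,2} < {1,2,3} < {1,2,3,4} < {1,2,3,4,5}
Number of elements in the longest chain: 6


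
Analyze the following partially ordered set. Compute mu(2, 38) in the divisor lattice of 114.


In a divisor lattice, mu(a,b) = mu(b/a) where mu is the classical Mobius function.
b/a = 38/2 = 19
Prime factorization of 19: primes [19]
19 is squarefree with 1 prime factor(s), so mu(19) = (-1)^1 = -1


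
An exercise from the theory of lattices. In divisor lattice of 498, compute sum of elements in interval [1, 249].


Interval [1,249] in divisors of 498: [1, 3, 83, 249]
Sum = 336


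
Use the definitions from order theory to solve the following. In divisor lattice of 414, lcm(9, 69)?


Join=lcm.
gcd(9,69)=3
lcm=207


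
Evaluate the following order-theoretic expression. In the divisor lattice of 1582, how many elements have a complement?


An element a is complemented if some b has a meet b = bottom, a join b = top.
a is complemented iff gcd(a, n/a)=1, i.e. a is a unitary divisor of 1582.
Complemented elements: 1, 2, 7, 14, 113, 226, ... (2 more)
Count: 8


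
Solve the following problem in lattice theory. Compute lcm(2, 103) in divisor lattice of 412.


In a divisor lattice, join = lcm (least common multiple).
gcd(2,103) = 1
lcm(2,103) = 2*103/gcd = 206/1 = 206


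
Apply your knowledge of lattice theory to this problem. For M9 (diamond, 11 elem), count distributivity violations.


Distributive law: a ^ (b v c) = (a ^ b) v (a ^ c).
Check all 11^3 = 1331 ordered triples (a,b,c).
  e.g. a=a1, b=a2, c=a3: lhs=a1 != rhs=0
  e.g. a=a1, b=a2, c=a4: lhs=a1 != rhs=0
Total violating triples: 504


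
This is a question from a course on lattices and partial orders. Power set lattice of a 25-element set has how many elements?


Power set = 2^n.
2^25 = 33554432


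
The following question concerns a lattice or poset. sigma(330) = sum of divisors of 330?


sigma(n) = sum of divisors.
Divisors of 330: [1, 2, 3, 5, 6, 10, 11, 15, 22, 30, 33, 55, 66, 110, 165, 330]
Sum = 864


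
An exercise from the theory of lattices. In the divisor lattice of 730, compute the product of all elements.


Divisors of 730: [1, 2, 5, 10, 73, 146, 365, 730]
Product = n^(d(n)/2) = 730^(8/2)
Product = 283982410000


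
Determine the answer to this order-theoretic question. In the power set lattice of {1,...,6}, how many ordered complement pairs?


Complement pair (a,b): a meet b = bottom, a join b = top.
Here: A intersect B = {} and A union B = {1,...,6}.
Pairs found: ({},{1,2,3,4,5,6}), ({1},{2,3,4,5,6}), ({2},{1,3,4,5,6}), ({3},{1,2,4,5,6}), ... (60 more)
Total ordered pairs: 64


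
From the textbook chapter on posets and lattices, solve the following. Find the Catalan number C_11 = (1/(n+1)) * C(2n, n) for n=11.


C(n) = C(2n, n) / (n+1).
C(22, 11) = 705432
C(11) = 705432 / 12 = 58786


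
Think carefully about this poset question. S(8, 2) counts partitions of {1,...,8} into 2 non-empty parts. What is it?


S(n,k) = k*S(n-1,k) + S(n-1,k-1).
S(7,2) = 63, S(7,1) = 1
S(8,2) = 2*63 + 1 = 126 + 1
S(8,2) = 127


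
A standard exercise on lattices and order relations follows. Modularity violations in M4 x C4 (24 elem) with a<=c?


Modular law: if a <= c then a v (b ^ c) = (a v b) ^ c.
Check all triples (a,b,c) with a <= c among 24 elements.
This lattice is modular (diamonds M_m and their chain-products are modular).
Total violating triples: 0


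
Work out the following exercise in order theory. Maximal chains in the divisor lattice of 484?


A maximal chain goes from the minimum element to a maximal element via cover relations.
Counting all min-to-max paths in the cover graph.
Total maximal chains: 6


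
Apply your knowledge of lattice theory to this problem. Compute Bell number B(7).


B(n) = number of set partitions of an n-element set.
B(n) satisfies the recurrence: B(n+1) = sum_k C(n,k)*B(k).
B(7) = 877


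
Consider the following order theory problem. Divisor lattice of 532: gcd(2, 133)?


Meet=gcd.
gcd(2,133)=1


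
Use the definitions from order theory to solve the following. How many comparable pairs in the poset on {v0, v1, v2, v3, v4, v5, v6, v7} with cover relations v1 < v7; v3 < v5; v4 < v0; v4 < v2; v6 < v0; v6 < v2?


A comparable pair {a,b} has a < b or b < a in the order.
Count unordered pairs where one element is strictly below the other.
Examples: {v0,v4}, {v0,v6}, {v1,v7}, {v2,v4}, ...
Total comparable pairs: 6


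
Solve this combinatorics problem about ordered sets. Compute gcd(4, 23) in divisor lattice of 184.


In a divisor lattice, meet = gcd (greatest common divisor).
By Euclidean algorithm or factoring: gcd(4,23) = 1


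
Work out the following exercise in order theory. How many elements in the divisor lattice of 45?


Divisors of 45: [1, 3, 5, 9, 15, 45]
Count: 6


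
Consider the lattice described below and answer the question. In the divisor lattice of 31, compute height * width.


Height = length of longest chain minus 1; width = size of largest antichain.
A maximum chain: 1 | 31  (height 1).
A maximum antichain: {1}  (width 1).
Product = 1 * 1 = 1


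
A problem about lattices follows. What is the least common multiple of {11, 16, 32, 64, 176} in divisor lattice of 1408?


In a divisor lattice, join = lcm (least common multiple).
Compute lcm iteratively: start with first element, then lcm(current, next).
Elements: [11, 16, 32, 64, 176]
lcm(11,16) = 176
lcm(176,32) = 352
lcm(352,64) = 704
lcm(704,176) = 704
Final lcm = 704


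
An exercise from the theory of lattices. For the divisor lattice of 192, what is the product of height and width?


Height = length of longest chain minus 1; width = size of largest antichain.
A maximum chain: 1 | 3 | 6 | 12 | 24 | 48 | 96 | 192  (height 7).
A maximum antichain: {2, 3}  (width 2).
Product = 7 * 2 = 14


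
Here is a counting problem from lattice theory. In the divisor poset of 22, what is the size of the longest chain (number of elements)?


A chain is a totally ordered subset; we count the number of elements in a maximum chain.
Compute, for each element x, the size of the longest chain ending at x:
  1: 1
  2: 2
  11: 2
  22: 3
A maximum chain: 1 < 2 < 22
Number of elements in the longest chain: 3


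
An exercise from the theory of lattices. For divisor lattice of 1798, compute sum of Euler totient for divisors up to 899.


Divisors of 1798 up to 899: [1, 2, 29, 31, 58, 62, 899]
phi values: [1, 1, 28, 30, 28, 30, 840]
Sum = 958


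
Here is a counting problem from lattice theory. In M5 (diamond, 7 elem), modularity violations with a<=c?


Modular law: if a <= c then a v (b ^ c) = (a v b) ^ c.
Check all triples (a,b,c) with a <= c among 7 elements.
This lattice is modular (diamonds M_m and their chain-products are modular).
Total violating triples: 0


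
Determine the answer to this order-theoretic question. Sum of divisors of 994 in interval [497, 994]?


Interval [497,994] in divisors of 994: [497, 994]
Sum = 1491


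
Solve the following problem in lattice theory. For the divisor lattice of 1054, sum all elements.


sigma(n) = sum of divisors.
Divisors of 1054: [1, 2, 17, 31, 34, 62, 527, 1054]
Sum = 1728


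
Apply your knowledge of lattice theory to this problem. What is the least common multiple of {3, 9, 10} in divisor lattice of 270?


In a divisor lattice, join = lcm (least common multiple).
Compute lcm iteratively: start with first element, then lcm(current, next).
Elements: [3, 9, 10]
lcm(3,9) = 9
lcm(9,10) = 90
Final lcm = 90


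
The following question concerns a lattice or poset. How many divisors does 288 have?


Divisors of 288: [1, 2, 3, 4, 6, 8, 9, 12, 16, 18, 24, 32, 36, 48, 72, 96, 144, 288]
Count: 18


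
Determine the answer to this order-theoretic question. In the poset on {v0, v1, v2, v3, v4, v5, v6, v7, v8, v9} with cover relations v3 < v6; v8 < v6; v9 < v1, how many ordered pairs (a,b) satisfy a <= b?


The order relation is {(a,b) : a <= b}, reflexive so it includes (a,a).
Examples: (v0,v0), (v1,v1), (v2,v2), (v3,v3), (v3,v6), ...
Total ordered pairs: 13


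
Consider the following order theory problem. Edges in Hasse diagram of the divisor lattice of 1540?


A cover relation a -< b holds when a < b with no c strictly between.
Cover relations:
  1 -< 2
  1 -< 5
  1 -< 7
  1 -< 11
  2 -< 4
  2 -< 10
  2 -< 14
  2 -< 22
  ...44 more
Total: 52


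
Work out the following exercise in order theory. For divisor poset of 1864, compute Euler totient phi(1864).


phi(n) = n * prod_{p|n} (1 - 1/p).
Prime divisors of 1864: [2, 233]
phi(1864) = 1864 * (1 - 1/2) * (1 - 1/233)
phi(1864) = 928


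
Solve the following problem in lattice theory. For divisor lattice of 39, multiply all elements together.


Divisors of 39: [1, 3, 13, 39]
Product = n^(d(n)/2) = 39^(4/2)
Product = 1521


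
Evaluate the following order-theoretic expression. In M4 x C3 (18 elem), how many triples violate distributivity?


Distributive law: a ^ (b v c) = (a ^ b) v (a ^ c).
Check all 18^3 = 5832 ordered triples (a,b,c).
  e.g. a=(a1,0), b=(a2,0), c=(a3,0): lhs=(a1,0) != rhs=(0,0)
  e.g. a=(a1,0), b=(a2,0), c=(a3,1): lhs=(a1,0) != rhs=(0,0)
Total violating triples: 648


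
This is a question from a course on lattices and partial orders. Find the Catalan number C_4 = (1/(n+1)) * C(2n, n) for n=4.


C(n) = C(2n, n) / (n+1).
C(8, 4) = 70
C(4) = 70 / 5 = 14


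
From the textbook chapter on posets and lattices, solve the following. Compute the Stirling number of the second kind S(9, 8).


S(n,k) = k*S(n-1,k) + S(n-1,k-1).
S(8,8) = 1, S(8,7) = 28
S(9,8) = 8*1 + 28 = 8 + 28
S(9,8) = 36


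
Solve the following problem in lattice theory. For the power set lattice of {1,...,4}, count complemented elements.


An element a is complemented if some b has a meet b = bottom, a join b = top.
every subset A has complement S\A, so all elements are complemented.
Complemented elements: {}, {1}, {2}, {3}, {4}, {1,2}, ... (10 more)
Count: 16


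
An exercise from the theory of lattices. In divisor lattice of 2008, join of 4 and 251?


In a divisor lattice, join = lcm (least common multiple).
gcd(4,251) = 1
lcm(4,251) = 4*251/gcd = 1004/1 = 1004


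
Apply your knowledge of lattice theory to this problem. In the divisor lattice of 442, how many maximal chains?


A maximal chain goes from the minimum element to a maximal element via cover relations.
Counting all min-to-max paths in the cover graph.
Total maximal chains: 6


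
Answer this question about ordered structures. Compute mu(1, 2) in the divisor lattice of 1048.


In a divisor lattice, mu(a,b) = mu(b/a) where mu is the classical Mobius function.
b/a = 2/1 = 2
Prime factorization of 2: primes [2]
2 is squarefree with 1 prime factor(s), so mu(2) = (-1)^1 = -1


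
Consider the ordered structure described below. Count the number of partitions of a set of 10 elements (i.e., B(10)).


B(n) = number of set partitions of an n-element set.
B(n) satisfies the recurrence: B(n+1) = sum_k C(n,k)*B(k).
B(10) = 115975


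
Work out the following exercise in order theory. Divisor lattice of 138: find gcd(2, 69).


In a divisor lattice, meet = gcd (greatest common divisor).
By Euclidean algorithm or factoring: gcd(2,69) = 1


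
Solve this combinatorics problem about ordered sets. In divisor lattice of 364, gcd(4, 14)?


Meet=gcd.
gcd(4,14)=2


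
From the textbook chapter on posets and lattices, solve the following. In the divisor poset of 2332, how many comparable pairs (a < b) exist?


A comparable pair {a,b} has a < b or b < a in the order.
Count unordered pairs where one element is strictly below the other.
Examples: {1,2}, {1,4}, {1,11}, {1,22}, ...
Total comparable pairs: 42


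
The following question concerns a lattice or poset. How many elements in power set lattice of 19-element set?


Power set = 2^n.
2^19 = 524288


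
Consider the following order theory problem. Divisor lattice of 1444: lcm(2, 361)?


Join=lcm.
gcd(2,361)=1
lcm=722


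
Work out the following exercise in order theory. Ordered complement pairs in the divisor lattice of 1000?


Complement pair (a,b): a meet b = bottom, a join b = top.
Here: gcd(a,b)=1 and lcm(a,b)=1000, i.e. a*b=1000 with a,b coprime.
Pairs found: (1,1000), (8,125), (125,8), (1000,1)
Total ordered pairs: 4


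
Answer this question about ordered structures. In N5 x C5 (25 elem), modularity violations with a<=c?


Modular law: if a <= c then a v (b ^ c) = (a v b) ^ c.
Check all triples (a,b,c) with a <= c among 25 elements.
  e.g. a=(a,0), b=(c,0), c=(b,0): lhs=(a,0) != rhs=(b,0)
  e.g. a=(a,0), b=(c,1), c=(b,0): lhs=(a,0) != rhs=(b,0)
Total violating triples: 75


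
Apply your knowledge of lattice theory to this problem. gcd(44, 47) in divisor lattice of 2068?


Meet=gcd.
gcd(44,47)=1


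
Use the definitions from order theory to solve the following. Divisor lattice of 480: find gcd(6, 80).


In a divisor lattice, meet = gcd (greatest common divisor).
By Euclidean algorithm or factoring: gcd(6,80) = 2


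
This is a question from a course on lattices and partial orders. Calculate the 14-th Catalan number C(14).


C(n) = C(2n, n) / (n+1).
C(28, 14) = 40116600
C(14) = 40116600 / 15 = 2674440


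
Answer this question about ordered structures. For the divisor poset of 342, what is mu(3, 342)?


In a divisor lattice, mu(a,b) = mu(b/a) where mu is the classical Mobius function.
b/a = 342/3 = 114
Prime factorization of 114: primes [2, 3, 19]
114 is squarefree with 3 prime factor(s), so mu(114) = (-1)^3 = -1


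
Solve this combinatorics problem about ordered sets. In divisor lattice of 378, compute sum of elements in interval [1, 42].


Interval [1,42] in divisors of 378: [1, 2, 3, 6, 7, 14, 21, 42]
Sum = 96


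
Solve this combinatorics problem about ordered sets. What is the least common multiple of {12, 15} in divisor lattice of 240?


In a divisor lattice, join = lcm (least common multiple).
Compute lcm iteratively: start with first element, then lcm(current, next).
Elements: [12, 15]
lcm(12,15) = 60
Final lcm = 60


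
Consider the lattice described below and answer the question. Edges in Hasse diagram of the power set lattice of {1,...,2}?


A cover relation a -< b holds when a < b with no c strictly between.
Cover relations:
  {} -< {1}
  {} -< {2}
  {1} -< {1,2}
  {2} -< {1,2}
Total: 4


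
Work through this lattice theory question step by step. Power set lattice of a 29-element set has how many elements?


Power set = 2^n.
2^29 = 536870912


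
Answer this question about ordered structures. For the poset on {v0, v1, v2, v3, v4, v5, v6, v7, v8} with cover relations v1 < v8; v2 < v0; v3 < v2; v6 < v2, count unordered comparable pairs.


A comparable pair {a,b} has a < b or b < a in the order.
Count unordered pairs where one element is strictly below the other.
Examples: {v0,v2}, {v0,v3}, {v0,v6}, {v1,v8}, ...
Total comparable pairs: 6


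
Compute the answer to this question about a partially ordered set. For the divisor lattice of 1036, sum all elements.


sigma(n) = sum of divisors.
Divisors of 1036: [1, 2, 4, 7, 14, 28, 37, 74, 148, 259, 518, 1036]
Sum = 2128


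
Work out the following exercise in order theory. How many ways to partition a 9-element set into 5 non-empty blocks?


S(n,k) = k*S(n-1,k) + S(n-1,k-1).
S(8,5) = 1050, S(8,4) = 1701
S(9,5) = 5*1050 + 1701 = 5250 + 1701
S(9,5) = 6951


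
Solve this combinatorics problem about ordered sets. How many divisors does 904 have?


Divisors of 904: [1, 2, 4, 8, 113, 226, 452, 904]
Count: 8


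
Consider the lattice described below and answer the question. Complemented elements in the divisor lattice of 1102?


An element a is complemented if some b has a meet b = bottom, a join b = top.
a is complemented iff gcd(a, n/a)=1, i.e. a is a unitary divisor of 1102.
Complemented elements: 1, 2, 19, 29, 38, 58, ... (2 more)
Count: 8


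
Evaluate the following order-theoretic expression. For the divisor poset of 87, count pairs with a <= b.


The order relation is {(a,b) : a <= b}, reflexive so it includes (a,a).
Examples: (1,1), (1,29), (1,3), (1,87), (29,29), ...
Total ordered pairs: 9


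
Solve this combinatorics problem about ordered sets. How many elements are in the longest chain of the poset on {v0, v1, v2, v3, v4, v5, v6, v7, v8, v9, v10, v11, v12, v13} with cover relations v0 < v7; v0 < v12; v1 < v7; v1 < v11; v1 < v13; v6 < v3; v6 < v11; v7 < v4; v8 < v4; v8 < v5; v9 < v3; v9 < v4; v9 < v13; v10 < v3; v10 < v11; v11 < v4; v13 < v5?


A chain is a totally ordered subset; we count the number of elements in a maximum chain.
Compute, for each element x, the size of the longest chain ending at x:
  v0: 1
  v1: 1
  v2: 1
  v6: 1
  v8: 1
  v9: 1
  ...
A maximum chain: v0 < v7 < v4
Number of elements in the longest chain: 3


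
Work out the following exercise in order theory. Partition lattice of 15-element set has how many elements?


B(n) = number of set partitions of an n-element set.
B(n) satisfies the recurrence: B(n+1) = sum_k C(n,k)*B(k).
B(15) = 1382958545


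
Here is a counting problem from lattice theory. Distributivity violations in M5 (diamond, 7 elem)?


Distributive law: a ^ (b v c) = (a ^ b) v (a ^ c).
Check all 7^3 = 343 ordered triples (a,b,c).
  e.g. a=a1, b=a2, c=a3: lhs=a1 != rhs=0
  e.g. a=a1, b=a2, c=a4: lhs=a1 != rhs=0
Total violating triples: 60


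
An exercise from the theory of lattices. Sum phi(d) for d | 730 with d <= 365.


Divisors of 730 up to 365: [1, 2, 5, 10, 73, 146, 365]
phi values: [1, 1, 4, 4, 72, 72, 288]
Sum = 442


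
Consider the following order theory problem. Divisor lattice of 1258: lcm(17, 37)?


Join=lcm.
gcd(17,37)=1
lcm=629


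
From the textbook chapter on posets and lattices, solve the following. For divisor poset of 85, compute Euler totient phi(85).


phi(n) = n * prod_{p|n} (1 - 1/p).
Prime divisors of 85: [5, 17]
phi(85) = 85 * (1 - 1/5) * (1 - 1/17)
phi(85) = 64


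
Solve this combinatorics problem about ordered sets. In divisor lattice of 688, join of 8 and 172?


In a divisor lattice, join = lcm (least common multiple).
gcd(8,172) = 4
lcm(8,172) = 8*172/gcd = 1376/4 = 344


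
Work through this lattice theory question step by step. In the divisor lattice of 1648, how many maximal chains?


A maximal chain goes from the minimum element to a maximal element via cover relations.
Counting all min-to-max paths in the cover graph.
Total maximal chains: 5


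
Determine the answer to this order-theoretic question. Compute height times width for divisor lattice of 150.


Height = length of longest chain minus 1; width = size of largest antichain.
A maximum chain: 1 | 5 | 25 | 75 | 150  (height 4).
A maximum antichain: {6, 10, 15, 25}  (width 4).
Product = 4 * 4 = 16


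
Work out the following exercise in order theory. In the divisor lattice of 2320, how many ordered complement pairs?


Complement pair (a,b): a meet b = bottom, a join b = top.
Here: gcd(a,b)=1 and lcm(a,b)=2320, i.e. a*b=2320 with a,b coprime.
Pairs found: (1,2320), (5,464), (16,145), (29,80), ... (4 more)
Total ordered pairs: 8


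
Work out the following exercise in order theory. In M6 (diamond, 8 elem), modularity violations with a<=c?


Modular law: if a <= c then a v (b ^ c) = (a v b) ^ c.
Check all triples (a,b,c) with a <= c among 8 elements.
This lattice is modular (diamonds M_m and their chain-products are modular).
Total violating triples: 0


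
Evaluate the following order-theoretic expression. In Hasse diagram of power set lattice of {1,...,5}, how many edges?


A cover relation a -< b holds when a < b with no c strictly between.
Cover relations:
  {} -< {1}
  {} -< {2}
  {} -< {3}
  {} -< {4}
  {} -< {5}
  {1} -< {1,2}
  {1} -< {1,3}
  {1} -< {1,4}
  ...72 more
Total: 80


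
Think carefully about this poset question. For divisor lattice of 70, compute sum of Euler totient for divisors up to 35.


Divisors of 70 up to 35: [1, 2, 5, 7, 10, 14, 35]
phi values: [1, 1, 4, 6, 4, 6, 24]
Sum = 46


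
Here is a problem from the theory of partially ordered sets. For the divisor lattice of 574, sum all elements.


sigma(n) = sum of divisors.
Divisors of 574: [1, 2, 7, 14, 41, 82, 287, 574]
Sum = 1008


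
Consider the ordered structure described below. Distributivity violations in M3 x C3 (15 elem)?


Distributive law: a ^ (b v c) = (a ^ b) v (a ^ c).
Check all 15^3 = 3375 ordered triples (a,b,c).
  e.g. a=(a1,0), b=(a2,0), c=(a3,0): lhs=(a1,0) != rhs=(0,0)
  e.g. a=(a1,0), b=(a2,0), c=(a3,1): lhs=(a1,0) != rhs=(0,0)
Total violating triples: 162
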